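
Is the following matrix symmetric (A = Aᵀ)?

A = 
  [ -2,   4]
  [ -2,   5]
No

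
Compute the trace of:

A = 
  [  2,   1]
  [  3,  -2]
0

tr(A) = 2 + -2 = 0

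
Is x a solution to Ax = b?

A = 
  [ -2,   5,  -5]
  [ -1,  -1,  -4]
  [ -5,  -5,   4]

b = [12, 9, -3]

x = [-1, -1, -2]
No

Ax = [7, 10, 2] ≠ b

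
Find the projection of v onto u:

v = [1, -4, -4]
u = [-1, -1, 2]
v·u = (1)(-1) + (-4)(-1) + (-4)(2) = -5
u·u = (-1)² + (-1)² + (2)² = 6
proj_u(v) = (v·u / u·u) × u = (-5/6) × u

proj_u(v) = [5/6, 5/6, -5/3]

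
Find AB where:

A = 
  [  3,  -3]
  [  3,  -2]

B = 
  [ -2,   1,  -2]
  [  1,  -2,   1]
AB = 
  [ -9,   9,  -9]
  [ -8,   7,  -8]

A is 2×2 and B is 2×3, so AB is 2×3. Each entry is (row of A)·(column of B):
AB[1,1] = (3)(-2) + (-3)(1) = -9
AB[1,2] = (3)(1) + (-3)(-2) = 9
AB[1,3] = (3)(-2) + (-3)(1) = -9
AB[2,1] = (3)(-2) + (-2)(1) = -8
AB[2,2] = (3)(1) + (-2)(-2) = 7
AB[2,3] = (3)(-2) + (-2)(1) = -8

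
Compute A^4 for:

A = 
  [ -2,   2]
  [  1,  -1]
A^4 = 
  [ 54, -54]
  [-27,  27]

A² = A·A:
A²[1,1] = (-2)(-2) + (2)(1) = 6
A²[1,2] = (-2)(2) + (2)(-1) = -6
A²[2,1] = (1)(-2) + (-1)(1) = -3
A²[2,2] = (1)(2) + (-1)(-1) = 3
A² = 
  [  6,  -6]
  [ -3,   3]

A^3 = A^2·A:
A^3[1,1] = (6)(-2) + (-6)(1) = -18
A^3[1,2] = (6)(2) + (-6)(-1) = 18
A^3[2,1] = (-3)(-2) + (3)(1) = 9
A^3[2,2] = (-3)(2) + (3)(-1) = -9
A^3 = 
  [-18,  18]
  [  9,  -9]

A^4 = A^3·A:
A^4[1,1] = (-18)(-2) + (18)(1) = 54
A^4[1,2] = (-18)(2) + (18)(-1) = -54
A^4[2,1] = (9)(-2) + (-9)(1) = -27
A^4[2,2] = (9)(2) + (-9)(-1) = 27
A^4 = 
  [ 54, -54]
  [-27,  27]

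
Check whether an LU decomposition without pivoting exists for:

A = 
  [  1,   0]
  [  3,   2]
Yes.
A[1,1] = 1 ≠ 0, so Gaussian elimination proceeds without a row swap: multiplier ℓ₂₁ = (3)/(1) = 3, and U[2,2] = 2 - (3)(0) = 2.
L = 
  [  1,   0]
  [  3,   1]
U = 
  [  1,   0]
  [  0,   2]
Check row 2 of LU: [(3)(1), (3)(0) + 2] = [3, 2] = row 2 of A ✓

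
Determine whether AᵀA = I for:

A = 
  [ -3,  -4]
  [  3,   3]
No

AᵀA = 
  [ 18,  21]
  [ 21,  25]
≠ I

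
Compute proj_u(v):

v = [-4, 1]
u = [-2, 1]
v·u = (-4)(-2) + (1)(1) = 9
u·u = (-2)² + (1)² = 5
proj_u(v) = (v·u / u·u) × u = (9/5) × u

proj_u(v) = [-18/5, 9/5]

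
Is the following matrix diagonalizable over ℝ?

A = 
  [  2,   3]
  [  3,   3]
Yes

tr(A) = 5, det(A) = -3
Characteristic polynomial: λ² - tr(A)λ + det(A) = λ² - 5λ - 3
λ² - 5λ - 3 = 0  ⇒  λ = (5 ± √((-5)² - 4·(-3)))/2 = (5 ± √(37))/2
  = (5 + √37)/2,  (5 - √37)/2
Eigenvalues: (5 + √37)/2, (5 - √37)/2  (≈ 5.541, -0.5414)
The two irrational eigenvalues are distinct (simple), so each has alg. mult. = geom. mult. = 1.
Sum of geometric multiplicities equals n, so A has n independent eigenvectors.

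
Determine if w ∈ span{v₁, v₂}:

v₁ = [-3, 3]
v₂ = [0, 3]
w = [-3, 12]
Yes

Form the augmented matrix and row-reduce:
[v₁|v₂|w] = 
  [ -3,   0,  -3]
  [  3,   3,  12]
R2 → R2 + (1)·R1
REF = 
  [ -3,   0,  -3]
  [  0,   3,   9]

No row of the form [0 0 | nonzero], so the system is consistent. Back-substitution gives c₁ = 1, c₂ = 3: w = (1)·v₁ + (3)·v₂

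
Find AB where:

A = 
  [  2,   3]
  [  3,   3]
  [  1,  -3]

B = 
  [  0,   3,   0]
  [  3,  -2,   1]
A is 3×2 and B is 2×3, so AB is 3×3. Each entry is (row of A)·(column of B):
AB[1,1] = (2)(0) + (3)(3) = 9
AB[1,2] = (2)(3) + (3)(-2) = 0
AB[1,3] = (2)(0) + (3)(1) = 3
AB[2,1] = (3)(0) + (3)(3) = 9
AB[2,2] = (3)(3) + (3)(-2) = 3
AB[2,3] = (3)(0) + (3)(1) = 3
AB[3,1] = (1)(0) + (-3)(3) = -9
AB[3,2] = (1)(3) + (-3)(-2) = 9
AB[3,3] = (1)(0) + (-3)(1) = -3

AB = 
  [  9,   0,   3]
  [  9,   3,   3]
  [ -9,   9,  -3]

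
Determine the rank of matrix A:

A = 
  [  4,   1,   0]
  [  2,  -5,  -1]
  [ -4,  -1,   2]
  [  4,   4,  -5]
Row reduce:
R2 → R2 - (1/2)·R1
R3 → R3 + (1)·R1
R4 → R4 - (1)·R1
R4 → R4 + (6/11)·R2
R4 → R4 + (61/22)·R3
REF = 
  [    4,     1,     0]
  [    0, -11/2,    -1]
  [    0,     0,     2]
  [    0,     0,     0]
Pivot columns: 1, 2, 3 → 3 pivots.

rank(A) = 3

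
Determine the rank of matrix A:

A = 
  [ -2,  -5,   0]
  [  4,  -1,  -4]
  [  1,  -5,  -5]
Row reduce:
R2 → R2 + (2)·R1
R3 → R3 + (1/2)·R1
R3 → R3 - (15/22)·R2
REF = 
  [    -2,     -5,      0]
  [     0,    -11,     -4]
  [     0,      0, -25/11]
Pivot columns: 1, 2, 3 → 3 pivots.

rank(A) = 3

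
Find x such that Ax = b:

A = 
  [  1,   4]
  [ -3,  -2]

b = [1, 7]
Row reduce the augmented matrix [A|b]:
R2 → R2 + (3)·R1
REF = 
  [  1,   4,   1]
  [  0,  10,  10]

Back-substitution:
x₂ = 10 / 10 = 1
x₁ = (1 - (4)(1)) / 1 = -3

x = [-3, 1]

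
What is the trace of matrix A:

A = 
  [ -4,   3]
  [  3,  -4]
-8

tr(A) = -4 + -4 = -8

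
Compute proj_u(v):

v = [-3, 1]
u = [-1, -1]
proj_u(v) = [-1, -1]

v·u = (-3)(-1) + (1)(-1) = 2
u·u = (-1)² + (-1)² = 2
proj_u(v) = (v·u / u·u) × u = (2/2) × u = (1) × u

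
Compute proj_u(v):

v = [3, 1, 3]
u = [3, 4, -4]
proj_u(v) = [3/41, 4/41, -4/41]

v·u = (3)(3) + (1)(4) + (3)(-4) = 1
u·u = (3)² + (4)² + (-4)² = 41
proj_u(v) = (v·u / u·u) × u = (1/41) × u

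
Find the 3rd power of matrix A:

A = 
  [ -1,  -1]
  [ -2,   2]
A² = A·A:
A²[1,1] = (-1)(-1) + (-1)(-2) = 3
A²[1,2] = (-1)(-1) + (-1)(2) = -1
A²[2,1] = (-2)(-1) + (2)(-2) = -2
A²[2,2] = (-2)(-1) + (2)(2) = 6
A² = 
  [  3,  -1]
  [ -2,   6]

A^3 = A^2·A:
A^3[1,1] = (3)(-1) + (-1)(-2) = -1
A^3[1,2] = (3)(-1) + (-1)(2) = -5
A^3[2,1] = (-2)(-1) + (6)(-2) = -10
A^3[2,2] = (-2)(-1) + (6)(2) = 14
A^3 = 
  [ -1,  -5]
  [-10,  14]

Therefore
A^3 = 
  [ -1,  -5]
  [-10,  14]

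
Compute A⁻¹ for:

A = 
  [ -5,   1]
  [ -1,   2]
det(A) = (-5)(2) - (1)(-1) = -9
For a 2×2 matrix, A⁻¹ = (1/det(A)) · [[d, -b], [-c, a]]
    = (-1/9) · [[2, -1], [1, -5]]

A⁻¹ = 
  [-2/9,  1/9]
  [-1/9,  5/9]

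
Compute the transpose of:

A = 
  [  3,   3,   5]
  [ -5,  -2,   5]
Aᵀ = 
  [  3,  -5]
  [  3,  -2]
  [  5,   5]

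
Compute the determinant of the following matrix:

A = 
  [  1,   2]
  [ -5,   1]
For a 2×2 matrix, det = ad - bc = (1)(1) - (2)(-5) = 11

det(A) = 11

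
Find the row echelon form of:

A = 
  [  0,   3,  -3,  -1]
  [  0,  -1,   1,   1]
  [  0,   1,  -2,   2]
Row operations:
R2 → R2 + (1/3)·R1
R3 → R3 - (1/3)·R1
Swap R2 ↔ R3

Resulting echelon form:
REF = 
  [  0,   3,  -3,  -1]
  [  0,   0,  -1, 7/3]
  [  0,   0,   0, 2/3]

Rank = 3 (number of non-zero pivot rows).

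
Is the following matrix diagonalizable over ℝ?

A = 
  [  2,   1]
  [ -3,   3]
No

tr(A) = 5, det(A) = 9
Characteristic polynomial: λ² - tr(A)λ + det(A) = λ² - 5λ + 9
λ² - 5λ + 9 = 0  ⇒  λ = (5 ± √((-5)² - 4·(9)))/2 = (5 ± √(-11))/2
  = (5 + i√11)/2,  (5 - i√11)/2
Eigenvalues: (5 + i√11)/2, (5 - i√11)/2  (≈ 2.5 + 1.658i, 2.5 - 1.658i)
Has complex eigenvalues (not diagonalizable over ℝ).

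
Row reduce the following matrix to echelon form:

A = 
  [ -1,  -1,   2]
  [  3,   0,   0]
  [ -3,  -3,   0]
Row operations:
R2 → R2 + (3)·R1
R3 → R3 - (3)·R1

Resulting echelon form:
REF = 
  [ -1,  -1,   2]
  [  0,  -3,   6]
  [  0,   0,  -6]

Rank = 3 (number of non-zero pivot rows).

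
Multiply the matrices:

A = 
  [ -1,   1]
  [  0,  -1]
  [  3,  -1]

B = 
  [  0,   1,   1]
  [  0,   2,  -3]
A is 3×2 and B is 2×3, so AB is 3×3. Each entry is (row of A)·(column of B):
AB[1,1] = (-1)(0) + (1)(0) = 0
AB[1,2] = (-1)(1) + (1)(2) = 1
AB[1,3] = (-1)(1) + (1)(-3) = -4
AB[2,1] = (0)(0) + (-1)(0) = 0
AB[2,2] = (0)(1) + (-1)(2) = -2
AB[2,3] = (0)(1) + (-1)(-3) = 3
AB[3,1] = (3)(0) + (-1)(0) = 0
AB[3,2] = (3)(1) + (-1)(2) = 1
AB[3,3] = (3)(1) + (-1)(-3) = 6

AB = 
  [  0,   1,  -4]
  [  0,  -2,   3]
  [  0,   1,   6]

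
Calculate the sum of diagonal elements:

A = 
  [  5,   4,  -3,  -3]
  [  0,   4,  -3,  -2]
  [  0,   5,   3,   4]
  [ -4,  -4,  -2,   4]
16

tr(A) = 5 + 4 + 3 + 4 = 16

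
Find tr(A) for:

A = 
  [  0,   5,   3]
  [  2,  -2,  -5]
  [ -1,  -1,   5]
3

tr(A) = 0 + -2 + 5 = 3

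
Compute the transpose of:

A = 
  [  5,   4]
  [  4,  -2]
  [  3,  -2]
Aᵀ = 
  [  5,   4,   3]
  [  4,  -2,  -2]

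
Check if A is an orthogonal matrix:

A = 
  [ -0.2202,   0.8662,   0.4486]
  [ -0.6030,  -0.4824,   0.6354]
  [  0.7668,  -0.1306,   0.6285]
Yes

AᵀA = 
  [  1.0001,   0,   0]
  [  0,   1.0001,   0]
  [  0,   0,   1]
≈ I (equal to I up to the 4-dp rounding of the entries)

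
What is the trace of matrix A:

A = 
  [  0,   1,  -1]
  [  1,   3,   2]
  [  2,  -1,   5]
8

tr(A) = 0 + 3 + 5 = 8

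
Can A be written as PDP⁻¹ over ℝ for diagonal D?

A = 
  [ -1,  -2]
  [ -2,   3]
Yes

tr(A) = 2, det(A) = -7
Characteristic polynomial: λ² - tr(A)λ + det(A) = λ² - 2λ - 7
λ² - 2λ - 7 = 0  ⇒  λ = (2 ± √((-2)² - 4·(-7)))/2 = (2 ± √(32))/2
  = 1 + 2√2,  1 - 2√2
Eigenvalues: 1 + 2√2, 1 - 2√2  (≈ 3.828, -1.828)
The two irrational eigenvalues are distinct (simple), so each has alg. mult. = geom. mult. = 1.
Sum of geometric multiplicities equals n, so A has n independent eigenvectors.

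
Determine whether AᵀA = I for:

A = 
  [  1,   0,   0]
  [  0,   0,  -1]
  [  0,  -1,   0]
Yes

AᵀA = 
  [  1,   0,   0]
  [  0,   1,   0]
  [  0,   0,   1]
= I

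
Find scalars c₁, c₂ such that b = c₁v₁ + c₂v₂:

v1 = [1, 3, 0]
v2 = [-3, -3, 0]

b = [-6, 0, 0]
c1 = 3, c2 = 3

b = 3·v1 + 3·v2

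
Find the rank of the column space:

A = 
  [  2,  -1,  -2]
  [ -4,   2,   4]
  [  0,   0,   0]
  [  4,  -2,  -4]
Row reduce:
R2 → R2 + (2)·R1
R4 → R4 - (2)·R1
REF = 
  [  2,  -1,  -2]
  [  0,   0,   0]
  [  0,   0,   0]
  [  0,   0,   0]
Pivot columns: 1 → 1 pivot.
dim(Col(A)) = number of pivot columns = 1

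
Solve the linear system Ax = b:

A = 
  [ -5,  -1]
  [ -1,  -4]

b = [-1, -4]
Row reduce the augmented matrix [A|b]:
R2 → R2 - (1/5)·R1
REF = 
  [   -5,    -1,    -1]
  [    0, -19/5, -19/5]

Back-substitution:
x₂ = (-19/5) / (-19/5) = 1
x₁ = (-1 - (-1)(1)) / (-5) = 0

x = [0, 1]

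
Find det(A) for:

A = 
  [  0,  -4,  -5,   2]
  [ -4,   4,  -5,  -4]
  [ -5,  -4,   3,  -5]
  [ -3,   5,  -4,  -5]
526

Cofactor expansion along row 1: det(A) = a₁₁M₁₁ - a₁₂M₁₂ + a₁₃M₁₃ - a₁₄M₁₄

M₁₁ = det[[4, -5, -4]; [-4, 3, -5]; [5, -4, -5]]
  = (4)·((3)(-5) - (-5)(-4)) - (-5)·((-4)(-5) - (-5)(5)) + (-4)·((-4)(-4) - (3)(5))
  = (4)(-35) - (-5)(45) + (-4)(1)
  = 81
M₁₂ = det[[-4, -5, -4]; [-5, 3, -5]; [-3, -4, -5]]
  = (-4)·((3)(-5) - (-5)(-4)) - (-5)·((-5)(-5) - (-5)(-3)) + (-4)·((-5)(-4) - (3)(-3))
  = (-4)(-35) - (-5)(10) + (-4)(29)
  = 74
M₁₃ = det[[-4, 4, -4]; [-5, -4, -5]; [-3, 5, -5]]
  = (-4)·((-4)(-5) - (-5)(5)) - (4)·((-5)(-5) - (-5)(-3)) + (-4)·((-5)(5) - (-4)(-3))
  = (-4)(45) - (4)(10) + (-4)(-37)
  = -72
M₁₄ = det[[-4, 4, -5]; [-5, -4, 3]; [-3, 5, -4]]
  = (-4)·((-4)(-4) - (3)(5)) - (4)·((-5)(-4) - (3)(-3)) + (-5)·((-5)(5) - (-4)(-3))
  = (-4)(1) - (4)(29) + (-5)(-37)
  = 65

det(A) = (0)(81) - (-4)(74) + (-5)(-72) - (2)(65) = 526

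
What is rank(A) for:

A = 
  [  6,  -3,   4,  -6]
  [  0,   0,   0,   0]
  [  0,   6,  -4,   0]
rank(A) = 2

Row reduce:
Swap R2 ↔ R3
REF = 
  [  6,  -3,   4,  -6]
  [  0,   6,  -4,   0]
  [  0,   0,   0,   0]
Pivot columns: 1, 2 → 2 pivots.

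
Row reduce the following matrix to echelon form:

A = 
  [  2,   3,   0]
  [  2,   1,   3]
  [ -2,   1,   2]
Row operations:
R2 → R2 - (1)·R1
R3 → R3 + (1)·R1
R3 → R3 + (2)·R2

Resulting echelon form:
REF = 
  [  2,   3,   0]
  [  0,  -2,   3]
  [  0,   0,   8]

Rank = 3 (number of non-zero pivot rows).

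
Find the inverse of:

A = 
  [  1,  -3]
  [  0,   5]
det(A) = (1)(5) - (-3)(0) = 5
For a 2×2 matrix, A⁻¹ = (1/det(A)) · [[d, -b], [-c, a]]
    = (1/5) · [[5, 3], [0, 1]]

A⁻¹ = 
  [  1, 3/5]
  [  0, 1/5]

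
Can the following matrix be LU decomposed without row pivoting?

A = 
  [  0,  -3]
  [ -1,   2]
No.
A[1,1] = 0 but A[2,1] = -1 ≠ 0. Any LU with L unit lower triangular has (LU)[1,1] = U[1,1] and (LU)[2,1] = L[2,1]·U[1,1]; matching A forces U[1,1] = 0, which then forces (LU)[2,1] = 0 ≠ -1. A row swap (pivoting) is required.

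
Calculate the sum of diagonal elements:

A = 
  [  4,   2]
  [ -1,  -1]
3

tr(A) = 4 + -1 = 3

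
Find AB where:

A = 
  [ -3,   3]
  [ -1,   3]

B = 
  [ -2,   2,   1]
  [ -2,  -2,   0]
AB = 
  [  0, -12,  -3]
  [ -4,  -8,  -1]

A is 2×2 and B is 2×3, so AB is 2×3. Each entry is (row of A)·(column of B):
AB[1,1] = (-3)(-2) + (3)(-2) = 0
AB[1,2] = (-3)(2) + (3)(-2) = -12
AB[1,3] = (-3)(1) + (3)(0) = -3
AB[2,1] = (-1)(-2) + (3)(-2) = -4
AB[2,2] = (-1)(2) + (3)(-2) = -8
AB[2,3] = (-1)(1) + (3)(0) = -1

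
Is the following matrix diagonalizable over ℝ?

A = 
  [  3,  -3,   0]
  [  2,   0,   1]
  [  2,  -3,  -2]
No

Characteristic polynomial: det(λI - A) = λ³ - λ² + 3λ + 9
By the rational root theorem any rational root is an integer dividing 9; none of those is a root, so p(λ) has no rational roots and hence (being an irreducible cubic) no repeated roots.
Discriminant of the cubic: Δ = -2736
Δ < 0 ⇒ one real eigenvalue and a complex-conjugate pair: λ ≈ 1.204 + 2.223i, 1.204 - 2.223i, -1.408
Has complex eigenvalues (not diagonalizable over ℝ).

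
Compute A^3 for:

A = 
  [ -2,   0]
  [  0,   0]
A² = A·A:
A²[1,1] = (-2)(-2) + (0)(0) = 4
A²[1,2] = (-2)(0) + (0)(0) = 0
A²[2,1] = (0)(-2) + (0)(0) = 0
A²[2,2] = (0)(0) + (0)(0) = 0
A² = 
  [  4,   0]
  [  0,   0]

A^3 = A^2·A:
A^3[1,1] = (4)(-2) + (0)(0) = -8
A^3[1,2] = (4)(0) + (0)(0) = 0
A^3[2,1] = (0)(-2) + (0)(0) = 0
A^3[2,2] = (0)(0) + (0)(0) = 0
A^3 = 
  [ -8,   0]
  [  0,   0]

Therefore
A^3 = 
  [ -8,   0]
  [  0,   0]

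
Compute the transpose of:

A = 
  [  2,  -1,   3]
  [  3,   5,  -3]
Aᵀ = 
  [  2,   3]
  [ -1,   5]
  [  3,  -3]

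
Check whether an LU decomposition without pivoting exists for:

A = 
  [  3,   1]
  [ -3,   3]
Yes.
A[1,1] = 3 ≠ 0, so Gaussian elimination proceeds without a row swap: multiplier ℓ₂₁ = (-3)/(3) = -1, and U[2,2] = 3 - (-1)(1) = 4.
L = 
  [  1,   0]
  [ -1,   1]
U = 
  [  3,   1]
  [  0,   4]
Check row 2 of LU: [(-1)(3), (-1)(1) + 4] = [-3, 3] = row 2 of A ✓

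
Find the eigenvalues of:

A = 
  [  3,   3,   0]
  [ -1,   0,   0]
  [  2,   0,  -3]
λ = -3, (3 + i√3)/2, (3 - i√3)/2  (≈ -3, 1.5 + 0.866i, 1.5 - 0.866i)

Characteristic polynomial: det(λI - A) = λ³ - 6λ + 9
Testing integer divisors of the constant term: p(-3) = 0, so (λ + 3) is a factor:
p(λ) = (λ + 3)(λ² - 3λ + 3)
λ² - 3λ + 3 = 0  ⇒  λ = (3 ± √((-3)² - 4·(3)))/2 = (3 ± √(-3))/2
  = (3 + i√3)/2,  (3 - i√3)/2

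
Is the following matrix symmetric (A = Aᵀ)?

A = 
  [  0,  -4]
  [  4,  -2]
No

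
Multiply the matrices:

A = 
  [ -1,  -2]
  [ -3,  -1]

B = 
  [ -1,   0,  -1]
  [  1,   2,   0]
A is 2×2 and B is 2×3, so AB is 2×3. Each entry is (row of A)·(column of B):
AB[1,1] = (-1)(-1) + (-2)(1) = -1
AB[1,2] = (-1)(0) + (-2)(2) = -4
AB[1,3] = (-1)(-1) + (-2)(0) = 1
AB[2,1] = (-3)(-1) + (-1)(1) = 2
AB[2,2] = (-3)(0) + (-1)(2) = -2
AB[2,3] = (-3)(-1) + (-1)(0) = 3

AB = 
  [ -1,  -4,   1]
  [  2,  -2,   3]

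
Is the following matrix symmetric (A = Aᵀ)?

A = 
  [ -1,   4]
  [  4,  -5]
Yes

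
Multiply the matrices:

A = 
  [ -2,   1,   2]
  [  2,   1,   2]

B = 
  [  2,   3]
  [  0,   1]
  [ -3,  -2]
A is 2×3 and B is 3×2, so AB is 2×2. Each entry is (row of A)·(column of B):
AB[1,1] = (-2)(2) + (1)(0) + (2)(-3) = -10
AB[1,2] = (-2)(3) + (1)(1) + (2)(-2) = -9
AB[2,1] = (2)(2) + (1)(0) + (2)(-3) = -2
AB[2,2] = (2)(3) + (1)(1) + (2)(-2) = 3

AB = 
  [-10,  -9]
  [ -2,   3]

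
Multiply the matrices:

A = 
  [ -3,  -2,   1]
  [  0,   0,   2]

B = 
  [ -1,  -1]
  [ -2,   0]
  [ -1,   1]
AB = 
  [  6,   4]
  [ -2,   2]

A is 2×3 and B is 3×2, so AB is 2×2. Each entry is (row of A)·(column of B):
AB[1,1] = (-3)(-1) + (-2)(-2) + (1)(-1) = 6
AB[1,2] = (-3)(-1) + (-2)(0) + (1)(1) = 4
AB[2,1] = (0)(-1) + (0)(-2) + (2)(-1) = -2
AB[2,2] = (0)(-1) + (0)(0) + (2)(1) = 2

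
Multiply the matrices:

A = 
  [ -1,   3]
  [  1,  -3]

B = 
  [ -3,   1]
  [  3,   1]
AB = 
  [ 12,   2]
  [-12,  -2]

A is 2×2 and B is 2×2, so AB is 2×2. Each entry is (row of A)·(column of B):
AB[1,1] = (-1)(-3) + (3)(3) = 12
AB[1,2] = (-1)(1) + (3)(1) = 2
AB[2,1] = (1)(-3) + (-3)(3) = -12
AB[2,2] = (1)(1) + (-3)(1) = -2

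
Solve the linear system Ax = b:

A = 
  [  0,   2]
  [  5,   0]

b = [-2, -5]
x = [-1, -1]

Row reduce the augmented matrix [A|b]:
Swap R1 ↔ R2
REF = 
  [  5,   0,  -5]
  [  0,   2,  -2]

Back-substitution:
x₂ = (-2) / 2 = -1
x₁ = (-5 - (0)(-1)) / 5 = -1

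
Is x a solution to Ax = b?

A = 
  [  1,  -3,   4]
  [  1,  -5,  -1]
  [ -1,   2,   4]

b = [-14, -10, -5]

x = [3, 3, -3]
No

Ax = [-18, -9, -9] ≠ b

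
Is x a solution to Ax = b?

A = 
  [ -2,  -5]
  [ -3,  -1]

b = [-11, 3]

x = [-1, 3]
No

Ax = [-13, 0] ≠ b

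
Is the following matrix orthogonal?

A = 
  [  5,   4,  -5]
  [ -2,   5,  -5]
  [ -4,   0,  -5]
No

AᵀA = 
  [ 45,  10,   5]
  [ 10,  41, -45]
  [  5, -45,  75]
≠ I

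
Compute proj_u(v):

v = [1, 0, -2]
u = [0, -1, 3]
proj_u(v) = [0, 3/5, -9/5]

v·u = (1)(0) + (0)(-1) + (-2)(3) = -6
u·u = (0)² + (-1)² + (3)² = 10
proj_u(v) = (v·u / u·u) × u = (-6/10) × u = (-3/5) × u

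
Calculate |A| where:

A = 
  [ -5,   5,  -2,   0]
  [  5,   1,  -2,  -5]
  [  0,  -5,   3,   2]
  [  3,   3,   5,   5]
-407

Cofactor expansion along row 1: det(A) = a₁₁M₁₁ - a₁₂M₁₂ + a₁₃M₁₃ - a₁₄M₁₄

M₁₁ = det[[1, -2, -5]; [-5, 3, 2]; [3, 5, 5]]
  = (1)·((3)(5) - (2)(5)) - (-2)·((-5)(5) - (2)(3)) + (-5)·((-5)(5) - (3)(3))
  = (1)(5) - (-2)(-31) + (-5)(-34)
  = 113
M₁₂ = det[[5, -2, -5]; [0, 3, 2]; [3, 5, 5]]
  = (5)·((3)(5) - (2)(5)) - (-2)·((0)(5) - (2)(3)) + (-5)·((0)(5) - (3)(3))
  = (5)(5) - (-2)(-6) + (-5)(-9)
  = 58
M₁₃ = det[[5, 1, -5]; [0, -5, 2]; [3, 3, 5]]
  = (5)·((-5)(5) - (2)(3)) - (1)·((0)(5) - (2)(3)) + (-5)·((0)(3) - (-5)(3))
  = (5)(-31) - (1)(-6) + (-5)(15)
  = -224
M₁₄ = det[[5, 1, -2]; [0, -5, 3]; [3, 3, 5]]
  = (5)·((-5)(5) - (3)(3)) - (1)·((0)(5) - (3)(3)) + (-2)·((0)(3) - (-5)(3))
  = (5)(-34) - (1)(-9) + (-2)(15)
  = -191

det(A) = (-5)(113) - (5)(58) + (-2)(-224) - (0)(-191) = -407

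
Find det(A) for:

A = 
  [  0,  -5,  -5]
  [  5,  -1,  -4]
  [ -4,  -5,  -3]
-10

Cofactor expansion along row 1:
det(A) = (0)·((-1)(-3) - (-4)(-5)) - (-5)·((5)(-3) - (-4)(-4)) + (-5)·((5)(-5) - (-1)(-4))
  = (0)(-17) - (-5)(-31) + (-5)(-29)
  = -10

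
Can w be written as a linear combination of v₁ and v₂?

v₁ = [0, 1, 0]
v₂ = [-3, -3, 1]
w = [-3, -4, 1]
Yes

Form the augmented matrix and row-reduce:
[v₁|v₂|w] = 
  [  0,  -3,  -3]
  [  1,  -3,  -4]
  [  0,   1,   1]
Swap R1 ↔ R2
R3 → R3 + (1/3)·R2
REF = 
  [  1,  -3,  -4]
  [  0,  -3,  -3]
  [  0,   0,   0]

No row of the form [0 0 | nonzero], so the system is consistent. Back-substitution gives c₁ = -1, c₂ = 1: w = (-1)·v₁ + (1)·v₂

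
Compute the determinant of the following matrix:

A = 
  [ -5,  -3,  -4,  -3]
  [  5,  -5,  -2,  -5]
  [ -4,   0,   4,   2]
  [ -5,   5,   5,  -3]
Cofactor expansion along row 1: det(A) = a₁₁M₁₁ - a₁₂M₁₂ + a₁₃M₁₃ - a₁₄M₁₄

M₁₁ = det[[-5, -2, -5]; [0, 4, 2]; [5, 5, -3]]
  = (-5)·((4)(-3) - (2)(5)) - (-2)·((0)(-3) - (2)(5)) + (-5)·((0)(5) - (4)(5))
  = (-5)(-22) - (-2)(-10) + (-5)(-20)
  = 190
M₁₂ = det[[5, -2, -5]; [-4, 4, 2]; [-5, 5, -3]]
  = (5)·((4)(-3) - (2)(5)) - (-2)·((-4)(-3) - (2)(-5)) + (-5)·((-4)(5) - (4)(-5))
  = (5)(-22) - (-2)(22) + (-5)(0)
  = -66
M₁₃ = det[[5, -5, -5]; [-4, 0, 2]; [-5, 5, -3]]
  = (5)·((0)(-3) - (2)(5)) - (-5)·((-4)(-3) - (2)(-5)) + (-5)·((-4)(5) - (0)(-5))
  = (5)(-10) - (-5)(22) + (-5)(-20)
  = 160
M₁₄ = det[[5, -5, -2]; [-4, 0, 4]; [-5, 5, 5]]
  = (5)·((0)(5) - (4)(5)) - (-5)·((-4)(5) - (4)(-5)) + (-2)·((-4)(5) - (0)(-5))
  = (5)(-20) - (-5)(0) + (-2)(-20)
  = -60

det(A) = (-5)(190) - (-3)(-66) + (-4)(160) - (-3)(-60) = -1968

det(A) = -1968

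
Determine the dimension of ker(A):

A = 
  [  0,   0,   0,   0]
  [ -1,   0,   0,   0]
nullity(A) = 3

Row reduce:
Swap R1 ↔ R2
REF = 
  [ -1,   0,   0,   0]
  [  0,   0,   0,   0]
Pivot columns: 1 → 1 pivot.
rank(A) = 1, so nullity(A) = 4 - 1 = 3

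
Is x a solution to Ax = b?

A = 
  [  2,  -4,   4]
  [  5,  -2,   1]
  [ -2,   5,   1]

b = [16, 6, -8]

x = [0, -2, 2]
Yes

Ax = [16, 6, -8] = b ✓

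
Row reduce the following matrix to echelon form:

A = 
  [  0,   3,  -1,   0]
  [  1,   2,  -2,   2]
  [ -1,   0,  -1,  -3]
Row operations:
Swap R1 ↔ R2
R3 → R3 + (1)·R1
R3 → R3 - (2/3)·R2

Resulting echelon form:
REF = 
  [   1,    2,   -2,    2]
  [   0,    3,   -1,    0]
  [   0,    0, -7/3,   -1]

Rank = 3 (number of non-zero pivot rows).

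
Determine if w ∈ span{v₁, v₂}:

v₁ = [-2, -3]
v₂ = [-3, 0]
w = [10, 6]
Yes

Form the augmented matrix and row-reduce:
[v₁|v₂|w] = 
  [ -2,  -3,  10]
  [ -3,   0,   6]
R2 → R2 - (3/2)·R1
REF = 
  [ -2,  -3,  10]
  [  0, 9/2,  -9]

No row of the form [0 0 | nonzero], so the system is consistent. Back-substitution gives c₁ = -2, c₂ = -2: w = (-2)·v₁ + (-2)·v₂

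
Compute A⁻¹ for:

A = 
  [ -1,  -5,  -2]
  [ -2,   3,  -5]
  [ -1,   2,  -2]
det(A) = (-1)·((3)(-2) - (-5)(2)) - (-5)·((-2)(-2) - (-5)(-1)) + (-2)·((-2)(2) - (3)(-1))
  = (-1)(4) - (-5)(-1) + (-2)(-1)
  = -7
det(A) = -7 ≠ 0, so A is invertible.

Cofactors Cᵢⱼ = (-1)ⁱ⁺ʲ·Mᵢⱼ:
C = 
  [  4,   1,  -1]
  [-14,   0,   7]
  [ 31,  -1, -13]

adj(A) = Cᵀ:
adj(A) = 
  [  4, -14,  31]
  [  1,   0,  -1]
  [ -1,   7, -13]

A⁻¹ = (-1/7) · adj(A):
A⁻¹ = 
  [ -4/7,     2, -31/7]
  [ -1/7,     0,   1/7]
  [  1/7,    -1,  13/7]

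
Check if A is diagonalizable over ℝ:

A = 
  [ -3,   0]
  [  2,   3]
Yes

tr(A) = 0, det(A) = -9
Characteristic polynomial: λ² - tr(A)λ + det(A) = λ² - 9
λ² - 9 = (λ + 3)(λ - 3)
Eigenvalues: 3, -3
λ=-3: alg. mult. = 1, geom. mult. = 2 - rank(A - (-3)I) = 2 - 1 = 1
λ=3: alg. mult. = 1, geom. mult. = 2 - rank(A - (3)I) = 2 - 1 = 1
Sum of geometric multiplicities equals n, so A has n independent eigenvectors.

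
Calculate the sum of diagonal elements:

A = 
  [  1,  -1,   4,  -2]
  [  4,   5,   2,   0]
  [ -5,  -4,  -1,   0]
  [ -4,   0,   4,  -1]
4

tr(A) = 1 + 5 + -1 + -1 = 4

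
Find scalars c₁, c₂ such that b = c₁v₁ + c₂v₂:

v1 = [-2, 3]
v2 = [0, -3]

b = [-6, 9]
c1 = 3, c2 = 0

b = 3·v1 + 0·v2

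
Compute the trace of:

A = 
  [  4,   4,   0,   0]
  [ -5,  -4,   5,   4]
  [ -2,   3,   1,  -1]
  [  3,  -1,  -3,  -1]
0

tr(A) = 4 + -4 + 1 + -1 = 0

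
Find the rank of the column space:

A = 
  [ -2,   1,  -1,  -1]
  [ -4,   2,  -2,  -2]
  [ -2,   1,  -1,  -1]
dim(Col(A)) = 1

Row reduce:
R2 → R2 - (2)·R1
R3 → R3 - (1)·R1
REF = 
  [ -2,   1,  -1,  -1]
  [  0,   0,   0,   0]
  [  0,   0,   0,   0]
Pivot columns: 1 → 1 pivot.
dim(Col(A)) = number of pivot columns = 1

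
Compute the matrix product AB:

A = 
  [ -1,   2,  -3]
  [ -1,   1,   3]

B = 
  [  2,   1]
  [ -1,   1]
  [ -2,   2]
AB = 
  [  2,  -5]
  [ -9,   6]

A is 2×3 and B is 3×2, so AB is 2×2. Each entry is (row of A)·(column of B):
AB[1,1] = (-1)(2) + (2)(-1) + (-3)(-2) = 2
AB[1,2] = (-1)(1) + (2)(1) + (-3)(2) = -5
AB[2,1] = (-1)(2) + (1)(-1) + (3)(-2) = -9
AB[2,2] = (-1)(1) + (1)(1) + (3)(2) = 6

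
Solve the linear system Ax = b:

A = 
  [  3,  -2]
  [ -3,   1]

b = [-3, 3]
x = [-1, 0]

Row reduce the augmented matrix [A|b]:
R2 → R2 + (1)·R1
REF = 
  [  3,  -2,  -3]
  [  0,  -1,   0]

Back-substitution:
x₂ = 0 / (-1) = 0
x₁ = (-3 - (-2)(0)) / 3 = -1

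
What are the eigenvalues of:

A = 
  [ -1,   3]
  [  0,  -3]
λ = -1, -3

tr(A) = -4, det(A) = 3
Characteristic polynomial: λ² - tr(A)λ + det(A) = λ² + 4λ + 3
λ² + 4λ + 3 = (λ + 3)(λ + 1)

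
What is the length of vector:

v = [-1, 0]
1

||v||₂ = √((-1)² + (0)²) = √1 = 1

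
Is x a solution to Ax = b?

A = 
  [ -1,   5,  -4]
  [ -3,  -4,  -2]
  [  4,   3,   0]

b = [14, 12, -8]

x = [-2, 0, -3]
Yes

Ax = [14, 12, -8] = b ✓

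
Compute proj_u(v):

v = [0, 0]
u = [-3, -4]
proj_u(v) = [0, 0]

v·u = (0)(-3) + (0)(-4) = 0
u·u = (-3)² + (-4)² = 25
proj_u(v) = (v·u / u·u) × u = (0/25) × u = (0) × u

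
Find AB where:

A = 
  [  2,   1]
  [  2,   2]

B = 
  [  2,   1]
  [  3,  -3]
AB = 
  [  7,  -1]
  [ 10,  -4]

A is 2×2 and B is 2×2, so AB is 2×2. Each entry is (row of A)·(column of B):
AB[1,1] = (2)(2) + (1)(3) = 7
AB[1,2] = (2)(1) + (1)(-3) = -1
AB[2,1] = (2)(2) + (2)(3) = 10
AB[2,2] = (2)(1) + (2)(-3) = -4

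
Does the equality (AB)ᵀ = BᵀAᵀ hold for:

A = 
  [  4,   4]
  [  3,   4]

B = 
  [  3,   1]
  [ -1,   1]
Yes

(AB)ᵀ = 
  [  8,   5]
  [  8,   7]

BᵀAᵀ = 
  [  8,   5]
  [  8,   7]

Both sides are equal — this is the standard identity (AB)ᵀ = BᵀAᵀ, which holds for all A, B.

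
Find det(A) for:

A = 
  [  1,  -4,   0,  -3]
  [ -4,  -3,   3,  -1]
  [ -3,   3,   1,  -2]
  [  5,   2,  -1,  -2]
Cofactor expansion along row 1: det(A) = a₁₁M₁₁ - a₁₂M₁₂ + a₁₃M₁₃ - a₁₄M₁₄

M₁₁ = det[[-3, 3, -1]; [3, 1, -2]; [2, -1, -2]]
  = (-3)·((1)(-2) - (-2)(-1)) - (3)·((3)(-2) - (-2)(2)) + (-1)·((3)(-1) - (1)(2))
  = (-3)(-4) - (3)(-2) + (-1)(-5)
  = 23
M₁₂ = det[[-4, 3, -1]; [-3, 1, -2]; [5, -1, -2]]
  = (-4)·((1)(-2) - (-2)(-1)) - (3)·((-3)(-2) - (-2)(5)) + (-1)·((-3)(-1) - (1)(5))
  = (-4)(-4) - (3)(16) + (-1)(-2)
  = -30
M₁₃ = det[[-4, -3, -1]; [-3, 3, -2]; [5, 2, -2]]
  = (-4)·((3)(-2) - (-2)(2)) - (-3)·((-3)(-2) - (-2)(5)) + (-1)·((-3)(2) - (3)(5))
  = (-4)(-2) - (-3)(16) + (-1)(-21)
  = 77
M₁₄ = det[[-4, -3, 3]; [-3, 3, 1]; [5, 2, -1]]
  = (-4)·((3)(-1) - (1)(2)) - (-3)·((-3)(-1) - (1)(5)) + (3)·((-3)(2) - (3)(5))
  = (-4)(-5) - (-3)(-2) + (3)(-21)
  = -49

det(A) = (1)(23) - (-4)(-30) + (0)(77) - (-3)(-49) = -244

det(A) = -244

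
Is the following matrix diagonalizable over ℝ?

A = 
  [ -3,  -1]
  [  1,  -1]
No

tr(A) = -4, det(A) = 4
Characteristic polynomial: λ² - tr(A)λ + det(A) = λ² + 4λ + 4
λ² + 4λ + 4 = (λ + 2)²
Eigenvalues: -2, -2
λ=-2: alg. mult. = 2, geom. mult. = 2 - rank(A - (-2)I) = 2 - 1 = 1
Sum of geometric multiplicities = 1 < n = 2, so there aren't enough independent eigenvectors.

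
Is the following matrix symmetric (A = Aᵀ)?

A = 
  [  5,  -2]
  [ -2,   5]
Yes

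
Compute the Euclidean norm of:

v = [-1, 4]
4.123

||v||₂ = √((-1)² + (4)²) = √17 = 4.123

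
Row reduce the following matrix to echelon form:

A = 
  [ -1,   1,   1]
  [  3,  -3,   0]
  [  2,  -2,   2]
Row operations:
R2 → R2 + (3)·R1
R3 → R3 + (2)·R1
R3 → R3 - (4/3)·R2

Resulting echelon form:
REF = 
  [ -1,   1,   1]
  [  0,   0,   3]
  [  0,   0,   0]

Rank = 2 (number of non-zero pivot rows).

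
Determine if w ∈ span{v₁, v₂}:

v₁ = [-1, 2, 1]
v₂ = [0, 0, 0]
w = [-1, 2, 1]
Yes

Form the augmented matrix and row-reduce:
[v₁|v₂|w] = 
  [ -1,   0,  -1]
  [  2,   0,   2]
  [  1,   0,   1]
R2 → R2 + (2)·R1
R3 → R3 + (1)·R1
REF = 
  [ -1,   0,  -1]
  [  0,   0,   0]
  [  0,   0,   0]

No row of the form [0 0 | nonzero], so the system is consistent. Back-substitution gives c₁ = 1, c₂ = 0: w = (1)·v₁ + (0)·v₂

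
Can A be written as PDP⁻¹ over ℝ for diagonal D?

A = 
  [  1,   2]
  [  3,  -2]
Yes

tr(A) = -1, det(A) = -8
Characteristic polynomial: λ² - tr(A)λ + det(A) = λ² + λ - 8
λ² + λ - 8 = 0  ⇒  λ = (-1 ± √((1)² - 4·(-8)))/2 = (-1 ± √(33))/2
  = (-1 + √33)/2,  (-1 - √33)/2
Eigenvalues: (-1 + √33)/2, (-1 - √33)/2  (≈ 2.372, -3.372)
The two irrational eigenvalues are distinct (simple), so each has alg. mult. = geom. mult. = 1.
Sum of geometric multiplicities equals n, so A has n independent eigenvectors.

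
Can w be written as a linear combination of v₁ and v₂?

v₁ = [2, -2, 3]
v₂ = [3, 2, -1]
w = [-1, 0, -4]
No

Form the augmented matrix and row-reduce:
[v₁|v₂|w] = 
  [  2,   3,  -1]
  [ -2,   2,   0]
  [  3,  -1,  -4]
R2 → R2 + (1)·R1
R3 → R3 - (3/2)·R1
R3 → R3 + (11/10)·R2
REF = 
  [    2,     3,    -1]
  [    0,     5,    -1]
  [    0,     0, -18/5]

Row 3 reads [0 0 | -18/5], i.e. 0 = -18/5, so the system is inconsistent and w ∉ span{v₁, v₂}.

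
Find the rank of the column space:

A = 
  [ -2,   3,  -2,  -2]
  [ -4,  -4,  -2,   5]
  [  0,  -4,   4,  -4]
dim(Col(A)) = 3

Row reduce:
R2 → R2 - (2)·R1
R3 → R3 - (2/5)·R2
REF = 
  [   -2,     3,    -2,    -2]
  [    0,   -10,     2,     9]
  [    0,     0,  16/5, -38/5]
Pivot columns: 1, 2, 3 → 3 pivots.
dim(Col(A)) = number of pivot columns = 3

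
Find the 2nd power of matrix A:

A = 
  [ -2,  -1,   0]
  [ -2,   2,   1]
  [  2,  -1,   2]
A² = A·A:
A²[1,1] = (-2)(-2) + (-1)(-2) + (0)(2) = 6
A²[1,2] = (-2)(-1) + (-1)(2) + (0)(-1) = 0
A²[1,3] = (-2)(0) + (-1)(1) + (0)(2) = -1
A²[2,1] = (-2)(-2) + (2)(-2) + (1)(2) = 2
A²[2,2] = (-2)(-1) + (2)(2) + (1)(-1) = 5
A²[2,3] = (-2)(0) + (2)(1) + (1)(2) = 4
A²[3,1] = (2)(-2) + (-1)(-2) + (2)(2) = 2
A²[3,2] = (2)(-1) + (-1)(2) + (2)(-1) = -6
A²[3,3] = (2)(0) + (-1)(1) + (2)(2) = 3
A² = 
  [  6,   0,  -1]
  [  2,   5,   4]
  [  2,  -6,   3]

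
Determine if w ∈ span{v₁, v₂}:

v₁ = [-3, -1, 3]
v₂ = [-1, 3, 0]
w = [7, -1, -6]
Yes

Form the augmented matrix and row-reduce:
[v₁|v₂|w] = 
  [ -3,  -1,   7]
  [ -1,   3,  -1]
  [  3,   0,  -6]
R2 → R2 - (1/3)·R1
R3 → R3 + (1)·R1
R3 → R3 + (3/10)·R2
REF = 
  [   -3,    -1,     7]
  [    0,  10/3, -10/3]
  [    0,     0,     0]

No row of the form [0 0 | nonzero], so the system is consistent. Back-substitution gives c₁ = -2, c₂ = -1: w = (-2)·v₁ + (-1)·v₂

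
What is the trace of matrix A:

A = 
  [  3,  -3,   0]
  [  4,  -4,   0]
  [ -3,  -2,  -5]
-6

tr(A) = 3 + -4 + -5 = -6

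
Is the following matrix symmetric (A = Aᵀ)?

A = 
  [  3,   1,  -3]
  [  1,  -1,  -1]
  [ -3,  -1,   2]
Yes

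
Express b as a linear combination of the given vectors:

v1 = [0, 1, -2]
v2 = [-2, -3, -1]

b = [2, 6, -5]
c1 = 3, c2 = -1

b = 3·v1 + -1·v2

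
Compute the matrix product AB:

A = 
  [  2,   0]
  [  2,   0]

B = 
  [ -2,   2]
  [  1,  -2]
A is 2×2 and B is 2×2, so AB is 2×2. Each entry is (row of A)·(column of B):
AB[1,1] = (2)(-2) + (0)(1) = -4
AB[1,2] = (2)(2) + (0)(-2) = 4
AB[2,1] = (2)(-2) + (0)(1) = -4
AB[2,2] = (2)(2) + (0)(-2) = 4

AB = 
  [ -4,   4]
  [ -4,   4]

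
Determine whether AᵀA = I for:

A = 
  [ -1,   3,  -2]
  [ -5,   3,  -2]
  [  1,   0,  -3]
No

AᵀA = 
  [ 27, -18,   9]
  [-18,  18, -12]
  [  9, -12,  17]
≠ I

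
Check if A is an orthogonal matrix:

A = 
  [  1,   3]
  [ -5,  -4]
No

AᵀA = 
  [ 26,  23]
  [ 23,  25]
≠ I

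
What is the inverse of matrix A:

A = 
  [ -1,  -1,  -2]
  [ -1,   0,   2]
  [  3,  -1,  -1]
det(A) = (-1)·((0)(-1) - (2)(-1)) - (-1)·((-1)(-1) - (2)(3)) + (-2)·((-1)(-1) - (0)(3))
  = (-1)(2) - (-1)(-5) + (-2)(1)
  = -9
det(A) = -9 ≠ 0, so A is invertible.

Cofactors Cᵢⱼ = (-1)ⁱ⁺ʲ·Mᵢⱼ:
C = 
  [  2,   5,   1]
  [  1,   7,  -4]
  [ -2,   4,  -1]

adj(A) = Cᵀ:
adj(A) = 
  [  2,   1,  -2]
  [  5,   7,   4]
  [  1,  -4,  -1]

A⁻¹ = (-1/9) · adj(A):
A⁻¹ = 
  [-2/9, -1/9,  2/9]
  [-5/9, -7/9, -4/9]
  [-1/9,  4/9,  1/9]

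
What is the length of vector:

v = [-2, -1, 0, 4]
4.583

||v||₂ = √((-2)² + (-1)² + (0)² + (4)²) = √21 = 4.583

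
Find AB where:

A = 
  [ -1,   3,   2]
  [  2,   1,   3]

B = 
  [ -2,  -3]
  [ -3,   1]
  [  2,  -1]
AB = 
  [ -3,   4]
  [ -1,  -8]

A is 2×3 and B is 3×2, so AB is 2×2. Each entry is (row of A)·(column of B):
AB[1,1] = (-1)(-2) + (3)(-3) + (2)(2) = -3
AB[1,2] = (-1)(-3) + (3)(1) + (2)(-1) = 4
AB[2,1] = (2)(-2) + (1)(-3) + (3)(2) = -1
AB[2,2] = (2)(-3) + (1)(1) + (3)(-1) = -8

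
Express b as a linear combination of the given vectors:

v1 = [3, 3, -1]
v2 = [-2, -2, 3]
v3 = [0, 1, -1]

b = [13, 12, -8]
c1 = 3, c2 = -2, c3 = -1

b = 3·v1 + -2·v2 + -1·v3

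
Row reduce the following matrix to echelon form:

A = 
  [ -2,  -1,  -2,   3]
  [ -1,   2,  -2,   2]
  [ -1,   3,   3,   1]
Row operations:
R2 → R2 - (1/2)·R1
R3 → R3 - (1/2)·R1
R3 → R3 - (7/5)·R2

Resulting echelon form:
REF = 
  [  -2,   -1,   -2,    3]
  [   0,  5/2,   -1,  1/2]
  [   0,    0, 27/5, -6/5]

Rank = 3 (number of non-zero pivot rows).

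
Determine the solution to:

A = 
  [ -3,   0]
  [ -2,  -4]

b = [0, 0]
x = [0, 0]

Row reduce the augmented matrix [A|b]:
R2 → R2 - (2/3)·R1
REF = 
  [ -3,   0,   0]
  [  0,  -4,   0]

Back-substitution:
x₂ = 0 / (-4) = 0
x₁ = (0 - (0)(0)) / (-3) = 0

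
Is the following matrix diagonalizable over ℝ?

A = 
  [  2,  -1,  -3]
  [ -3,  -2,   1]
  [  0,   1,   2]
Yes

Characteristic polynomial: det(λI - A) = λ³ - 2λ² - 8λ + 7
By the rational root theorem any rational root is an integer dividing 7; none of those is a root, so p(λ) has no rational roots and hence (being an irreducible cubic) no repeated roots.
Discriminant of the cubic: Δ = 3221
Δ > 0 ⇒ three distinct real eigenvalues: λ ≈ -2.444, 0.7819, 3.662
Three distinct real eigenvalues, so A has 3 independent eigenvectors.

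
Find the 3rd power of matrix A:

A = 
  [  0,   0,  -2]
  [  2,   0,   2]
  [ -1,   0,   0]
A^3 = 
  [  0,   0,  -4]
  [  4,   0,   4]
  [ -2,   0,   0]

A² = A·A:
A²[1,1] = (0)(0) + (0)(2) + (-2)(-1) = 2
A²[1,2] = (0)(0) + (0)(0) + (-2)(0) = 0
A²[1,3] = (0)(-2) + (0)(2) + (-2)(0) = 0
A²[2,1] = (2)(0) + (0)(2) + (2)(-1) = -2
A²[2,2] = (2)(0) + (0)(0) + (2)(0) = 0
A²[2,3] = (2)(-2) + (0)(2) + (2)(0) = -4
A²[3,1] = (-1)(0) + (0)(2) + (0)(-1) = 0
A²[3,2] = (-1)(0) + (0)(0) + (0)(0) = 0
A²[3,3] = (-1)(-2) + (0)(2) + (0)(0) = 2
A² = 
  [  2,   0,   0]
  [ -2,   0,  -4]
  [  0,   0,   2]

A^3 = A^2·A:
A^3[1,1] = (2)(0) + (0)(2) + (0)(-1) = 0
A^3[1,2] = (2)(0) + (0)(0) + (0)(0) = 0
A^3[1,3] = (2)(-2) + (0)(2) + (0)(0) = -4
A^3[2,1] = (-2)(0) + (0)(2) + (-4)(-1) = 4
A^3[2,2] = (-2)(0) + (0)(0) + (-4)(0) = 0
A^3[2,3] = (-2)(-2) + (0)(2) + (-4)(0) = 4
A^3[3,1] = (0)(0) + (0)(2) + (2)(-1) = -2
A^3[3,2] = (0)(0) + (0)(0) + (2)(0) = 0
A^3[3,3] = (0)(-2) + (0)(2) + (2)(0) = 0
A^3 = 
  [  0,   0,  -4]
  [  4,   0,   4]
  [ -2,   0,   0]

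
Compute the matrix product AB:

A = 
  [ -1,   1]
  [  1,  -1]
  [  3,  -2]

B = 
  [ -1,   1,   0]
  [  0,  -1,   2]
AB = 
  [  1,  -2,   2]
  [ -1,   2,  -2]
  [ -3,   5,  -4]

A is 3×2 and B is 2×3, so AB is 3×3. Each entry is (row of A)·(column of B):
AB[1,1] = (-1)(-1) + (1)(0) = 1
AB[1,2] = (-1)(1) + (1)(-1) = -2
AB[1,3] = (-1)(0) + (1)(2) = 2
AB[2,1] = (1)(-1) + (-1)(0) = -1
AB[2,2] = (1)(1) + (-1)(-1) = 2
AB[2,3] = (1)(0) + (-1)(2) = -2
AB[3,1] = (3)(-1) + (-2)(0) = -3
AB[3,2] = (3)(1) + (-2)(-1) = 5
AB[3,3] = (3)(0) + (-2)(2) = -4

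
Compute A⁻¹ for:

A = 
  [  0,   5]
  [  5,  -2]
det(A) = (0)(-2) - (5)(5) = -25
For a 2×2 matrix, A⁻¹ = (1/det(A)) · [[d, -b], [-c, a]]
    = (-1/25) · [[-2, -5], [-5, 0]]

A⁻¹ = 
  [2/25,  1/5]
  [ 1/5,    0]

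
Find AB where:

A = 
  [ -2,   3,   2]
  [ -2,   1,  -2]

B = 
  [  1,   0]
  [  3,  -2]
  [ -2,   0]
AB = 
  [  3,  -6]
  [  5,  -2]

A is 2×3 and B is 3×2, so AB is 2×2. Each entry is (row of A)·(column of B):
AB[1,1] = (-2)(1) + (3)(3) + (2)(-2) = 3
AB[1,2] = (-2)(0) + (3)(-2) + (2)(0) = -6
AB[2,1] = (-2)(1) + (1)(3) + (-2)(-2) = 5
AB[2,2] = (-2)(0) + (1)(-2) + (-2)(0) = -2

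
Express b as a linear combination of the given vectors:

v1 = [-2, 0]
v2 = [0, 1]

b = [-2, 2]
c1 = 1, c2 = 2

b = 1·v1 + 2·v2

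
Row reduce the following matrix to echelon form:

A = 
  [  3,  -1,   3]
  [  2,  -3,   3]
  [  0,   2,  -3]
Row operations:
R2 → R2 - (2/3)·R1
R3 → R3 + (6/7)·R2

Resulting echelon form:
REF = 
  [    3,    -1,     3]
  [    0,  -7/3,     1]
  [    0,     0, -15/7]

Rank = 3 (number of non-zero pivot rows).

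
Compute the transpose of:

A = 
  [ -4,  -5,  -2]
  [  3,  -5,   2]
Aᵀ = 
  [ -4,   3]
  [ -5,  -5]
  [ -2,   2]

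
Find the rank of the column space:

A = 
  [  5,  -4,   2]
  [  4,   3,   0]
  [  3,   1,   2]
dim(Col(A)) = 3

Row reduce:
R2 → R2 - (4/5)·R1
R3 → R3 - (3/5)·R1
R3 → R3 - (17/31)·R2
REF = 
  [    5,    -4,     2]
  [    0,  31/5,  -8/5]
  [    0,     0, 52/31]
Pivot columns: 1, 2, 3 → 3 pivots.
dim(Col(A)) = number of pivot columns = 3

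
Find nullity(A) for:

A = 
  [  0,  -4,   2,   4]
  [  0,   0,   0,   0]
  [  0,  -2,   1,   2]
nullity(A) = 3

Row reduce:
R3 → R3 - (1/2)·R1
REF = 
  [  0,  -4,   2,   4]
  [  0,   0,   0,   0]
  [  0,   0,   0,   0]
Pivot columns: 2 → 1 pivot.
rank(A) = 1, so nullity(A) = 4 - 1 = 3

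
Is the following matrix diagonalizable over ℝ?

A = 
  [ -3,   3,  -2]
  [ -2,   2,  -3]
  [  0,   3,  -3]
No

Characteristic polynomial: det(λI - A) = λ³ + 4λ² + 12λ + 15
By the rational root theorem any rational root is an integer dividing 15; none of those is a root, so p(λ) has no rational roots and hence (being an irreducible cubic) no repeated roots.
Discriminant of the cubic: Δ = -1563
Δ < 0 ⇒ one real eigenvalue and a complex-conjugate pair: λ ≈ -1.064 + 2.624i, -1.064 - 2.624i, -1.871
Has complex eigenvalues (not diagonalizable over ℝ).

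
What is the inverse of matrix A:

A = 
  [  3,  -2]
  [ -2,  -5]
det(A) = (3)(-5) - (-2)(-2) = -19
For a 2×2 matrix, A⁻¹ = (1/det(A)) · [[d, -b], [-c, a]]
    = (-1/19) · [[-5, 2], [2, 3]]

A⁻¹ = 
  [ 5/19, -2/19]
  [-2/19, -3/19]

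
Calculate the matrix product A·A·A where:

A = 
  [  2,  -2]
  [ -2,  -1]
A^3 = 
  [ 20, -14]
  [-14,  -1]

A² = A·A:
A²[1,1] = (2)(2) + (-2)(-2) = 8
A²[1,2] = (2)(-2) + (-2)(-1) = -2
A²[2,1] = (-2)(2) + (-1)(-2) = -2
A²[2,2] = (-2)(-2) + (-1)(-1) = 5
A² = 
  [  8,  -2]
  [ -2,   5]

A^3 = A^2·A:
A^3[1,1] = (8)(2) + (-2)(-2) = 20
A^3[1,2] = (8)(-2) + (-2)(-1) = -14
A^3[2,1] = (-2)(2) + (5)(-2) = -14
A^3[2,2] = (-2)(-2) + (5)(-1) = -1
A^3 = 
  [ 20, -14]
  [-14,  -1]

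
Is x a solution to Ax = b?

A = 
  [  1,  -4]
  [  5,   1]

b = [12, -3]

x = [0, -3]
Yes

Ax = [12, -3] = b ✓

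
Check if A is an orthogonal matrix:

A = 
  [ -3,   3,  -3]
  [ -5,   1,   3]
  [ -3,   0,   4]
No

AᵀA = 
  [ 43, -14, -18]
  [-14,  10,  -6]
  [-18,  -6,  34]
≠ I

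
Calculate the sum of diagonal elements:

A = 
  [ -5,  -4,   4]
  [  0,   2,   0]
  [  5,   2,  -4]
-7

tr(A) = -5 + 2 + -4 = -7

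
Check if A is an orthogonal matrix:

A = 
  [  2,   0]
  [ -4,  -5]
No

AᵀA = 
  [ 20,  20]
  [ 20,  25]
≠ I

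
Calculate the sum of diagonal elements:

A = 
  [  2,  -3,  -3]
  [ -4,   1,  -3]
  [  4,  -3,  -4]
-1

tr(A) = 2 + 1 + -4 = -1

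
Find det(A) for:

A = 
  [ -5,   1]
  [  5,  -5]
For a 2×2 matrix, det = ad - bc = (-5)(-5) - (1)(5) = 20

det(A) = 20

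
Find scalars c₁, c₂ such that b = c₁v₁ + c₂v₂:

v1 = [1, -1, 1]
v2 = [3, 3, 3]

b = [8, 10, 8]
c1 = -1, c2 = 3

b = -1·v1 + 3·v2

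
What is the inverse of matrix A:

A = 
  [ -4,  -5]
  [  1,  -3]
det(A) = (-4)(-3) - (-5)(1) = 17
For a 2×2 matrix, A⁻¹ = (1/det(A)) · [[d, -b], [-c, a]]
    = (1/17) · [[-3, 5], [-1, -4]]

A⁻¹ = 
  [-3/17,  5/17]
  [-1/17, -4/17]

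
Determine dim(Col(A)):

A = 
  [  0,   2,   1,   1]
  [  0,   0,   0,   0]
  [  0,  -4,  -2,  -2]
dim(Col(A)) = 1

Row reduce:
R3 → R3 + (2)·R1
REF = 
  [  0,   2,   1,   1]
  [  0,   0,   0,   0]
  [  0,   0,   0,   0]
Pivot columns: 2 → 1 pivot.
dim(Col(A)) = number of pivot columns = 1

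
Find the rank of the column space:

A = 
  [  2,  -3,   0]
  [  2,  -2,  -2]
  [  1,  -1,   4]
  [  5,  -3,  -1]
dim(Col(A)) = 3

Row reduce:
R2 → R2 - (1)·R1
R3 → R3 - (1/2)·R1
R4 → R4 - (5/2)·R1
R3 → R3 - (1/2)·R2
R4 → R4 - (9/2)·R2
R4 → R4 - (8/5)·R3
REF = 
  [  2,  -3,   0]
  [  0,   1,  -2]
  [  0,   0,   5]
  [  0,   0,   0]
Pivot columns: 1, 2, 3 → 3 pivots.
dim(Col(A)) = number of pivot columns = 3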